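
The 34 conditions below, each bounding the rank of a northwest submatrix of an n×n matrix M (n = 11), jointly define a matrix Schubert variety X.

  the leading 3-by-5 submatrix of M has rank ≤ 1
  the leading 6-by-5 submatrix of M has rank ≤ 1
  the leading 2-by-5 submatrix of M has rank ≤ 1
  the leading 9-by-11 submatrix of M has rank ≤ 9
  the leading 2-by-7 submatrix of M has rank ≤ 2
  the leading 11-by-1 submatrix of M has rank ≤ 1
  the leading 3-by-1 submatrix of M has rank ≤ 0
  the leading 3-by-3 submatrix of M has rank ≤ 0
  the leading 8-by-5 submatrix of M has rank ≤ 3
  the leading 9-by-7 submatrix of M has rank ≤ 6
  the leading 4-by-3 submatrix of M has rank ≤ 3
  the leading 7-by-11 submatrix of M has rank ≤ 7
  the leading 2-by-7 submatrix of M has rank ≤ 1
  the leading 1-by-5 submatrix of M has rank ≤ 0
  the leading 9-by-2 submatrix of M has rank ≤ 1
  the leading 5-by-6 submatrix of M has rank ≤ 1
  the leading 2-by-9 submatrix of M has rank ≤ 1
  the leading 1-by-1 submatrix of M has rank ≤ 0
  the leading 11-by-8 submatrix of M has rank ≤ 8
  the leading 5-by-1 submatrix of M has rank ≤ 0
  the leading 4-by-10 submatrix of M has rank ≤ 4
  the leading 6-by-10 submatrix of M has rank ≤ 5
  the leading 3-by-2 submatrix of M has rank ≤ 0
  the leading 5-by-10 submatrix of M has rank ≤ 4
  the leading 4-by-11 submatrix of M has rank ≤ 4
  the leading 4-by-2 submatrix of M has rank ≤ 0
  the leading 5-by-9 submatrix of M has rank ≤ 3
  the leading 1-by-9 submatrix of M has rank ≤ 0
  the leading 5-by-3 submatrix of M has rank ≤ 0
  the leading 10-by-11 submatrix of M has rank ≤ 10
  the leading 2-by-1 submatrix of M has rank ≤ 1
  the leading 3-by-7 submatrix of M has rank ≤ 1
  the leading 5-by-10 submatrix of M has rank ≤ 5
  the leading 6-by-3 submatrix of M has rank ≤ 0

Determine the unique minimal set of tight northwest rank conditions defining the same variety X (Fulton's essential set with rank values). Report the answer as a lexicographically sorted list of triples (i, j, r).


The tightest implied rank at each (i,j), from the 34 conditions:

  0 | 0 | 0 | 0 | 0 | 0 | 0 | 0 | 0 | 1 | 1
  0 | 0 | 0 | 1 | 1 | 1 | 1 | 1 | 1 | 2 | 2
  0 | 0 | 0 | 1 | 1 | 1 | 1 | 2 | 2 | 3 | 3
  0 | 0 | 0 | 1 | 1 | 1 | 2 | 3 | 3 | 4 | 4
  0 | 0 | 0 | 1 | 1 | 1 | 2 | 3 | 3 | 4 | 5
  0 | 0 | 0 | 1 | 1 | 2 | 3 | 4 | 4 | 5 | 6
  1 | 1 | 1 | 2 | 2 | 3 | 4 | 5 | 5 | 6 | 7
  1 | 1 | 2 | 3 | 3 | 4 | 5 | 6 | 6 | 7 | 8
  1 | 1 | 2 | 3 | 4 | 5 | 6 | 7 | 7 | 8 | 9
  1 | 2 | 3 | 4 | 5 | 6 | 7 | 8 | 8 | 9 | 10
  1 | 2 | 3 | 4 | 5 | 6 | 7 | 8 | 9 | 10 | 11

giving w = (10, 4, 8, 7, 11, 6, 1, 3, 5, 2, 9) via Δ²R.

D(w) has 35 cells with 7 SE-corners; essential set:

[(1, 9, 0), (3, 7, 1), (5, 6, 1), (5, 9, 3), (6, 3, 0), (6, 5, 1), (9, 2, 1)]


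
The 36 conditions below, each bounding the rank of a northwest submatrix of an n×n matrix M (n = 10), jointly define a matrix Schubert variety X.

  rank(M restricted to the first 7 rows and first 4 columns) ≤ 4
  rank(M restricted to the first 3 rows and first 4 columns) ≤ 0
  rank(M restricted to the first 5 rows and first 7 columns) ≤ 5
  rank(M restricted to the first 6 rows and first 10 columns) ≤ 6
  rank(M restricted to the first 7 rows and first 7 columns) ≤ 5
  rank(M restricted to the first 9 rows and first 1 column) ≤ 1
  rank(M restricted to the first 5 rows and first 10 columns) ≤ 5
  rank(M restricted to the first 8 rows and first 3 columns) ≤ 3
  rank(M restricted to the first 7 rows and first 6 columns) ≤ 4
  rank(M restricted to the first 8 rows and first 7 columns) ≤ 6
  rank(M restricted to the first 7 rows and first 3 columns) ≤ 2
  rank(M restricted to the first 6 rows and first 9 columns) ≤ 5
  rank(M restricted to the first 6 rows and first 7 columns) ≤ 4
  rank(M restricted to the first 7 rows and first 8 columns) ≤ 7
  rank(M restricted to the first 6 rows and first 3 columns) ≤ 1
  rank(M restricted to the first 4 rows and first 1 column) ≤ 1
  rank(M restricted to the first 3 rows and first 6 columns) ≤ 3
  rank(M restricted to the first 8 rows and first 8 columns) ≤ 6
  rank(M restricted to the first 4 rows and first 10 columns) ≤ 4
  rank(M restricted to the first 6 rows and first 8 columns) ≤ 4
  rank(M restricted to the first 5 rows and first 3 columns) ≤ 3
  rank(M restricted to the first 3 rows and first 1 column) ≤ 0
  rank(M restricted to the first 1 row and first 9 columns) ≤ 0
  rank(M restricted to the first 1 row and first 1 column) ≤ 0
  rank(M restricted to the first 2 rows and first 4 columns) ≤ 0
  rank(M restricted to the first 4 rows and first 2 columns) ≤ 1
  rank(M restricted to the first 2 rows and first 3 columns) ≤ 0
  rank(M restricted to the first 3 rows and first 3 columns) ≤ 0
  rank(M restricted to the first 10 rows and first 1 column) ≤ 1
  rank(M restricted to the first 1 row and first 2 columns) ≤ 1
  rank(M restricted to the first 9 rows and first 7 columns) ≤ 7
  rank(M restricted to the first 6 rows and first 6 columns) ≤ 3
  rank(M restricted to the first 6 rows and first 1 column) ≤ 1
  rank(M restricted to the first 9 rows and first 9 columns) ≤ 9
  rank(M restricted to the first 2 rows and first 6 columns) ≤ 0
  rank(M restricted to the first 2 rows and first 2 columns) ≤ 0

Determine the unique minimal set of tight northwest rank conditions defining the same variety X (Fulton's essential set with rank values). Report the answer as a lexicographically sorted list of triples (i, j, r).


Recovering R(i,j) via the rank-extension bound from the 36 conditions:

  i=1: 0  0  0  0  0  0  0  0  0  1
  i=2: 0  0  0  0  0  0  1  1  1  2
  i=3: 0  0  0  0  1  1  2  2  2  3
  i=4: 1  1  1  1  2  2  3  3  3  4
  i=5: 1  1  1  2  3  3  4  4  4  5
  i=6: 1  1  1  2  3  3  4  4  5  6
  i=7: 1  2  2  3  4  4  5  5  6  7
  i=8: 1  2  3  4  5  5  6  6  7  8
  i=9: 1  2  3  4  5  6  7  7  8  9
  i=10: 1  2  3  4  5  6  7  8  9  10

giving w = (10, 7, 5, 1, 4, 9, 2, 3, 6, 8) via Δ²R.

6 SE-corners of the 25-cell Rothe diagram give Ess(w):

[(1, 9, 0), (2, 6, 0), (3, 4, 0), (6, 3, 1), (6, 6, 3), (6, 8, 4)]


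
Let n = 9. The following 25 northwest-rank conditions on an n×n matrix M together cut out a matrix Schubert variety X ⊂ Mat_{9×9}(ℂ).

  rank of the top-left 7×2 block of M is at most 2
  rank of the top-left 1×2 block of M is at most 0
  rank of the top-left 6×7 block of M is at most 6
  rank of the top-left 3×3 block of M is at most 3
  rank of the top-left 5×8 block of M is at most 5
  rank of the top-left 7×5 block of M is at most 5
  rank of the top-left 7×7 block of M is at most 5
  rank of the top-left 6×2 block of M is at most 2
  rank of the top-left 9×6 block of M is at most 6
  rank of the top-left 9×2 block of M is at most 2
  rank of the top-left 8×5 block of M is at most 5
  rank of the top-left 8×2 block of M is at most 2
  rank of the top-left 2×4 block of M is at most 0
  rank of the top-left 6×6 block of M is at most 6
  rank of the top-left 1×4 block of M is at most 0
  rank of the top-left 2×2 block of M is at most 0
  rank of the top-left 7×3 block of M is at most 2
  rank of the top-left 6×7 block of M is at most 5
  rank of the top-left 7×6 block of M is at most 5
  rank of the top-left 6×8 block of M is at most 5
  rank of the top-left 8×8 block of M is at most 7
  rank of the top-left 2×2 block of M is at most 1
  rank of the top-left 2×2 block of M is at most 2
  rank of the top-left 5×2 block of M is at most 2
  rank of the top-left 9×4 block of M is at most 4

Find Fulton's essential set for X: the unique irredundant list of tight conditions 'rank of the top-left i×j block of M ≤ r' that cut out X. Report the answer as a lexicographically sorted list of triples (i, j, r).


Reconstructing r_w from the 25 given conditions:

  R[1]: 0 0 0 0 1 1 1 1 1
  R[2]: 0 0 0 0 1 2 2 2 2
  R[3]: 1 1 1 1 2 3 3 3 3
  R[4]: 1 2 2 2 3 4 4 4 4
  R[5]: 1 2 2 3 4 5 5 5 5
  R[6]: 1 2 2 3 4 5 5 5 6
  R[7]: 1 2 2 3 4 5 5 6 7
  R[8]: 1 2 3 4 5 6 6 7 8
  R[9]: 1 2 3 4 5 6 7 8 9

reading off 1-entries of Δ²R: w = (5, 6, 1, 2, 4, 9, 8, 3, 7).

|D(w)|=14, |Ess(w)|=4:

[(2, 4, 0), (6, 8, 5), (7, 3, 2), (7, 7, 5)]


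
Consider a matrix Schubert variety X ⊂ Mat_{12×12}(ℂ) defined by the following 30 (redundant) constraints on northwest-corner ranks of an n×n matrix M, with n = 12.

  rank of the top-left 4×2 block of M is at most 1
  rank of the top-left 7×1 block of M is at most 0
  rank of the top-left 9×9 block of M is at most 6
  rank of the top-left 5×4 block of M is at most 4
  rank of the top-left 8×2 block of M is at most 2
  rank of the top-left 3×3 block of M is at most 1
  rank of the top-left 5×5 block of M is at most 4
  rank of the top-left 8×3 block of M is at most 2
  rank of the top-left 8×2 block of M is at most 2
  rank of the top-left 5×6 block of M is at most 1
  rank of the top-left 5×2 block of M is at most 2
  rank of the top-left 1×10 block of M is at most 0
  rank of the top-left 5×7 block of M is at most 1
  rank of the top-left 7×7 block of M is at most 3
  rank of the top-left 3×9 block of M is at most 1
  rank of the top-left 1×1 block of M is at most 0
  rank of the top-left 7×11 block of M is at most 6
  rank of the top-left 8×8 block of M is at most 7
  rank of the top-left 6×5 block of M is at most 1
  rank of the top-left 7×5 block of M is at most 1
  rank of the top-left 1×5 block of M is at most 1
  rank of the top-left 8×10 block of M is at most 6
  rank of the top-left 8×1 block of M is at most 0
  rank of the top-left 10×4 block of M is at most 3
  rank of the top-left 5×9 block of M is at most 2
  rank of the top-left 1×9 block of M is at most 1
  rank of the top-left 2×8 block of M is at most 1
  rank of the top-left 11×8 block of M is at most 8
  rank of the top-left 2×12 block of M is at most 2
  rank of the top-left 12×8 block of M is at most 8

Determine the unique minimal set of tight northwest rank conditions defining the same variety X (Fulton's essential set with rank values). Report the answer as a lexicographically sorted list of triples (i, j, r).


Reconstructing r_w from the 30 given conditions:

  0 | 0 | 0 | 0 | 0 | 0 | 0 | 0 | 0 | 0 | 1 | 1
  0 | 1 | 1 | 1 | 1 | 1 | 1 | 1 | 1 | 1 | 2 | 2
  0 | 1 | 1 | 1 | 1 | 1 | 1 | 1 | 1 | 2 | 3 | 3
  0 | 1 | 1 | 1 | 1 | 1 | 1 | 2 | 2 | 3 | 4 | 4
  0 | 1 | 1 | 1 | 1 | 1 | 1 | 2 | 2 | 3 | 4 | 5
  0 | 1 | 1 | 1 | 1 | 2 | 2 | 3 | 3 | 4 | 5 | 6
  0 | 1 | 1 | 1 | 1 | 2 | 3 | 4 | 4 | 5 | 6 | 7
  0 | 1 | 2 | 2 | 2 | 3 | 4 | 5 | 5 | 6 | 7 | 8
  1 | 2 | 3 | 3 | 3 | 4 | 5 | 6 | 6 | 7 | 8 | 9
  1 | 2 | 3 | 3 | 4 | 5 | 6 | 7 | 7 | 8 | 9 | 10
  1 | 2 | 3 | 4 | 5 | 6 | 7 | 8 | 8 | 9 | 10 | 11
  1 | 2 | 3 | 4 | 5 | 6 | 7 | 8 | 9 | 10 | 11 | 12

the unique w with this rank table is (11, 2, 10, 8, 12, 6, 7, 3, 1, 5, 4, 9).

D(w) has 42 cells with 7 SE-corners; essential set:

[(1, 10, 0), (3, 9, 1), (5, 7, 1), (5, 9, 2), (7, 5, 1), (8, 1, 0), (10, 4, 3)]


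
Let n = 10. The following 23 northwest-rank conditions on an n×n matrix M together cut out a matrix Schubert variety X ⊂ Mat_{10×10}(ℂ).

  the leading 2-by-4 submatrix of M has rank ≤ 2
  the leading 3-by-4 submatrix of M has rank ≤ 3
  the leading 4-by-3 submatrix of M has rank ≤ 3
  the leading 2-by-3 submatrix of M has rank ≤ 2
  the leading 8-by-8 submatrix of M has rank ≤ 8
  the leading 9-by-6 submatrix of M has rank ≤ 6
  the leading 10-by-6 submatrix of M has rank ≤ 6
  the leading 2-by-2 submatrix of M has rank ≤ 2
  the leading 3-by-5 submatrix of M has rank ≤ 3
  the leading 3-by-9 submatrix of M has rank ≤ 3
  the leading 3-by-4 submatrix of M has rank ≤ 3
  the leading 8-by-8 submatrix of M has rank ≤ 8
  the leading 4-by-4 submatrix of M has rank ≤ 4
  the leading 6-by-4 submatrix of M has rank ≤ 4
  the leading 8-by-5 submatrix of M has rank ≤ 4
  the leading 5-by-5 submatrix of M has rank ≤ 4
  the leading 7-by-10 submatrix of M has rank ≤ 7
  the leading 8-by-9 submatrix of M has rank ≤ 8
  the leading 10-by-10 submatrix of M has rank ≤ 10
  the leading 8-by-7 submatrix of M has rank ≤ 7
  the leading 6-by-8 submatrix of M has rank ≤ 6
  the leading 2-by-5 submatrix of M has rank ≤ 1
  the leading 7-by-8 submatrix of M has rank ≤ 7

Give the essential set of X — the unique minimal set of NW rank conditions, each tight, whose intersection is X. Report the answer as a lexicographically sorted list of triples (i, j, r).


Recovering R(i,j) via the rank-extension bound from the 23 conditions:

  i=1: 1, 1, 1, 1, 1, 1, 1, 1, 1, 1
  i=2: 1, 1, 1, 1, 1, 2, 2, 2, 2, 2
  i=3: 1, 2, 2, 2, 2, 3, 3, 3, 3, 3
  i=4: 1, 2, 3, 3, 3, 4, 4, 4, 4, 4
  i=5: 1, 2, 3, 4, 4, 5, 5, 5, 5, 5
  i=6: 1, 2, 3, 4, 4, 5, 6, 6, 6, 6
  i=7: 1, 2, 3, 4, 4, 5, 6, 7, 7, 7
  i=8: 1, 2, 3, 4, 4, 5, 6, 7, 8, 8
  i=9: 1, 2, 3, 4, 5, 6, 7, 8, 9, 9
  i=10: 1, 2, 3, 4, 5, 6, 7, 8, 9, 10

second differences of R give the permutation w = (1, 6, 2, 3, 4, 7, 8, 9, 5, 10).

|D(w)|=7, |Ess(w)|=2:

[(2, 5, 1), (8, 5, 4)]


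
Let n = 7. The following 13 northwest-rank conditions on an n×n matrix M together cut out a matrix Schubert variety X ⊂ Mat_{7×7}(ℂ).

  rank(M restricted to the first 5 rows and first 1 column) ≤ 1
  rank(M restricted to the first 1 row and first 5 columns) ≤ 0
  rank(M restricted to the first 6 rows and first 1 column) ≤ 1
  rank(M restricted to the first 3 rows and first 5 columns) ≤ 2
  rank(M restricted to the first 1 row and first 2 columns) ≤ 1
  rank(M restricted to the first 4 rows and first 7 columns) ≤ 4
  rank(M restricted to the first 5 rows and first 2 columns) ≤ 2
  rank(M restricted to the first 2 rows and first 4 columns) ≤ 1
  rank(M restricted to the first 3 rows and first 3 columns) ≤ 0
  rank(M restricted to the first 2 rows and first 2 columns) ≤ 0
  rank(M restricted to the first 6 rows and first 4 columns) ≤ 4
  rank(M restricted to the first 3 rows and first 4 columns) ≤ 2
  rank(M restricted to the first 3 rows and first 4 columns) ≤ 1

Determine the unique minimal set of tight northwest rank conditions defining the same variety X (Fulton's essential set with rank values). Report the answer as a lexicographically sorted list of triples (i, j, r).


Recovering R(i,j) via the rank-extension bound from the 13 conditions:

  0  0  0  0  0  1  1
  0  0  0  1  1  2  2
  0  0  0  1  2  3  3
  1  1  1  2  3  4  4
  1  2  2  3  4  5  5
  1  2  3  4  5  6  6
  1  2  3  4  5  6  7

so w = (6, 4, 5, 1, 2, 3, 7).

ℓ(w)=11; the 2 essential cells (i,j,r):

[(1, 5, 0), (3, 3, 0)]


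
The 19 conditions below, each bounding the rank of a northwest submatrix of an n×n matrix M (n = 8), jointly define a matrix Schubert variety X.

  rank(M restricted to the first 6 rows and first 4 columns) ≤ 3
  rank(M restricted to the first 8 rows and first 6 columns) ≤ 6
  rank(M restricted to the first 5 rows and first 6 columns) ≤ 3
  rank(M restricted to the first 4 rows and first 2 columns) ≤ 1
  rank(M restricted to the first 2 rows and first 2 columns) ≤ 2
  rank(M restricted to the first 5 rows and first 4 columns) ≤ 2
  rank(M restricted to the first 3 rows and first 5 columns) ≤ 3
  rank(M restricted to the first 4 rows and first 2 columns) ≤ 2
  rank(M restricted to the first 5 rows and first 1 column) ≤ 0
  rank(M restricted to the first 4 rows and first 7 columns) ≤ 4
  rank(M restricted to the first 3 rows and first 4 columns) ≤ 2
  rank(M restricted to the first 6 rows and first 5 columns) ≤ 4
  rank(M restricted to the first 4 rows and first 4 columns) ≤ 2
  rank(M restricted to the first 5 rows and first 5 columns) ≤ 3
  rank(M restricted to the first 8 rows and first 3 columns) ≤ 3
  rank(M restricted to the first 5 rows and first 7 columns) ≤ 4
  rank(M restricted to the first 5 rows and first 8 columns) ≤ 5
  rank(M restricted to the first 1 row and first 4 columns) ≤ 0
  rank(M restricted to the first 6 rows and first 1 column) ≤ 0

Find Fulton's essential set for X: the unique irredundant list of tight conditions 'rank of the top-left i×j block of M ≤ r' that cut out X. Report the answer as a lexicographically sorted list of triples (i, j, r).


Recovering R(i,j) via the rank-extension bound from the 19 conditions:

  row 1: 0  0  0  0  1  1  1  1
  row 2: 0  1  1  1  2  2  2  2
  row 3: 0  1  2  2  3  3  3  3
  row 4: 0  1  2  2  3  3  4  4
  row 5: 0  1  2  2  3  3  4  5
  row 6: 0  1  2  3  4  4  5  6
  row 7: 1  2  3  4  5  5  6  7
  row 8: 1  2  3  4  5  6  7  8

reading off 1-entries of Δ²R: w = (5, 2, 3, 7, 8, 4, 1, 6).

Fulton essential set (4 of the 13 Rothe cells):

[(1, 4, 0), (5, 4, 2), (5, 6, 3), (6, 1, 0)]


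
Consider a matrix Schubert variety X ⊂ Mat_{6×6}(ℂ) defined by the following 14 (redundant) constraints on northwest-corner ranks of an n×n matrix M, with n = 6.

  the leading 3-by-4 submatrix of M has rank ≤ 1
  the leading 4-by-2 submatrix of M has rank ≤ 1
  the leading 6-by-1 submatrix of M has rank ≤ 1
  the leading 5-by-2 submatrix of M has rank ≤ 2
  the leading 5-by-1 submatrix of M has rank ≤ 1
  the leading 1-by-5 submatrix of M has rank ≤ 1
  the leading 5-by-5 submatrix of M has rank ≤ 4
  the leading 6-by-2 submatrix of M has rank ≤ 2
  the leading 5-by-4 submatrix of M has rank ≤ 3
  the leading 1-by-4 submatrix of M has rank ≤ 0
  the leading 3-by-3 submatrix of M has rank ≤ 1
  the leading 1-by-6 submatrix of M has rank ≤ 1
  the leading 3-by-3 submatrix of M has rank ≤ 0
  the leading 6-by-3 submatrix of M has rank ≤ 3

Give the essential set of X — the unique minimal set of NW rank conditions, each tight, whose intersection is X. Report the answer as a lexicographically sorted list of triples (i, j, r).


Recovering R(i,j) via the rank-extension bound from the 14 conditions:

  row 1: 0  0  0  0  1  1
  row 2: 0  0  0  1  2  2
  row 3: 0  0  0  1  2  3
  row 4: 1  1  1  2  3  4
  row 5: 1  2  2  3  4  5
  row 6: 1  2  3  4  5  6

so w = (5, 4, 6, 1, 2, 3).

Rothe diagram D(w) (10 cells), 2 SE-corners (essential conditions):

[(1, 4, 0), (3, 3, 0)]


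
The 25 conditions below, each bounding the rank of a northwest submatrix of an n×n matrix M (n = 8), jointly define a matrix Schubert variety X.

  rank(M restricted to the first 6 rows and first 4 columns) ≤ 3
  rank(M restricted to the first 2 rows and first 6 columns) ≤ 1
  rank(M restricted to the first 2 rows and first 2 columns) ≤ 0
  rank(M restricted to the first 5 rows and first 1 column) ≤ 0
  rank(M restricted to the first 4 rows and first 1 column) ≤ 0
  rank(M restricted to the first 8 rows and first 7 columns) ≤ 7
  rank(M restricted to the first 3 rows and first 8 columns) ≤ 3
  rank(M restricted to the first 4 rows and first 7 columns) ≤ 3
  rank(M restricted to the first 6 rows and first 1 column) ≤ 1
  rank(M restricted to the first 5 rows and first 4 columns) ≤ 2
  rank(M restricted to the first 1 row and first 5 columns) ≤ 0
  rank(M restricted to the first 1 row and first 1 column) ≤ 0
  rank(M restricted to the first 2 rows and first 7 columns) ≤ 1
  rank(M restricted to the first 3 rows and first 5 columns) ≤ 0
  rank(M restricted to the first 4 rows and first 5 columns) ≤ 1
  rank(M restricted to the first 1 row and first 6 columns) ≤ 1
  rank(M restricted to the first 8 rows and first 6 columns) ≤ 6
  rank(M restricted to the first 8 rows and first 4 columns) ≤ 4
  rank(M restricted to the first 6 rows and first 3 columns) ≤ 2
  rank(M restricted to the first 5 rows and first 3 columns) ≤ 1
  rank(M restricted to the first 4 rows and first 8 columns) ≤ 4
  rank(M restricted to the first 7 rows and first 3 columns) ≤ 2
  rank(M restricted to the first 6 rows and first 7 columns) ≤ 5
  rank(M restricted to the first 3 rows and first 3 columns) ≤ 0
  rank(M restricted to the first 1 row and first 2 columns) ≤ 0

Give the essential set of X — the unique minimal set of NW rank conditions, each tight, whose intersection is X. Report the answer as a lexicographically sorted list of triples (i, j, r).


Reconstructing r_w from the 25 given conditions:

  row 1: 0 | 0 | 0 | 0 | 0 | 1 | 1 | 1
  row 2: 0 | 0 | 0 | 0 | 0 | 1 | 1 | 2
  row 3: 0 | 0 | 0 | 0 | 0 | 1 | 2 | 3
  row 4: 0 | 1 | 1 | 1 | 1 | 2 | 3 | 4
  row 5: 0 | 1 | 1 | 2 | 2 | 3 | 4 | 5
  row 6: 1 | 2 | 2 | 3 | 3 | 4 | 5 | 6
  row 7: 1 | 2 | 2 | 3 | 4 | 5 | 6 | 7
  row 8: 1 | 2 | 3 | 4 | 5 | 6 | 7 | 8

second differences of R give the permutation w = (6, 8, 7, 2, 4, 1, 5, 3).

5 SE-corners of the 20-cell Rothe diagram give Ess(w):

[(2, 7, 1), (3, 5, 0), (5, 1, 0), (5, 3, 1), (7, 3, 2)]


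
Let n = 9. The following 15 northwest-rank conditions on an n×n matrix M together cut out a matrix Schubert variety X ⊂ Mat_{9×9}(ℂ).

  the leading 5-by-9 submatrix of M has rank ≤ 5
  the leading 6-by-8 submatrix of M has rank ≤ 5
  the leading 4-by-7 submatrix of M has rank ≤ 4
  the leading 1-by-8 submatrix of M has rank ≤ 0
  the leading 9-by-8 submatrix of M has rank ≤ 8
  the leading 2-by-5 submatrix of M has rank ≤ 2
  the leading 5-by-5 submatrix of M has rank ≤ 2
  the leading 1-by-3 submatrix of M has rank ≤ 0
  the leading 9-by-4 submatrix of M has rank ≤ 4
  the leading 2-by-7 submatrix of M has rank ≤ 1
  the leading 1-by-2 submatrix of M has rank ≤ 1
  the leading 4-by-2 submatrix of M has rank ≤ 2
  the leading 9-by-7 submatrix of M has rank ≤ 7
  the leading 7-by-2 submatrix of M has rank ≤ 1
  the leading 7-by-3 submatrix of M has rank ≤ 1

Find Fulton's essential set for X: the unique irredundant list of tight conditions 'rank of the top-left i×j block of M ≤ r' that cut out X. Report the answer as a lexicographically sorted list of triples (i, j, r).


Computing R[i][j] = min implied NW-rank bound (n=9, 15 conditions):

  0 | 0 | 0 | 0 | 0 | 0 | 0 | 0 | 1
  1 | 1 | 1 | 1 | 1 | 1 | 1 | 1 | 2
  1 | 1 | 1 | 2 | 2 | 2 | 2 | 2 | 3
  1 | 1 | 1 | 2 | 2 | 3 | 3 | 3 | 4
  1 | 1 | 1 | 2 | 2 | 3 | 4 | 4 | 5
  1 | 1 | 1 | 2 | 3 | 4 | 5 | 5 | 6
  1 | 1 | 1 | 2 | 3 | 4 | 5 | 6 | 7
  1 | 2 | 2 | 3 | 4 | 5 | 6 | 7 | 8
  1 | 2 | 3 | 4 | 5 | 6 | 7 | 8 | 9

so w = (9, 1, 4, 6, 7, 5, 8, 2, 3).

ℓ(w)=20; the 3 essential cells (i,j,r):

[(1, 8, 0), (5, 5, 2), (7, 3, 1)]


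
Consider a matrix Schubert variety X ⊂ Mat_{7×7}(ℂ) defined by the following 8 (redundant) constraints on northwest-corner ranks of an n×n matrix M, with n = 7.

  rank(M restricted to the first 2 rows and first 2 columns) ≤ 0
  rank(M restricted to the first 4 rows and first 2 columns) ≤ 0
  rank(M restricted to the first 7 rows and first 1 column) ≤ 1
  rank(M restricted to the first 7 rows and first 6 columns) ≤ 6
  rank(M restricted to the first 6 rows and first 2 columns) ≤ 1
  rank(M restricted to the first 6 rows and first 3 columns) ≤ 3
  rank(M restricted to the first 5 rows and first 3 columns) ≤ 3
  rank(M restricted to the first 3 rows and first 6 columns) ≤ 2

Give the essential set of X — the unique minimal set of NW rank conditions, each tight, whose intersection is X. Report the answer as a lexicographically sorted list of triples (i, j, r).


The tightest implied rank at each (i,j), from the 8 conditions:

  R[1]: 0  0  1  1  1  1  1
  R[2]: 0  0  1  2  2  2  2
  R[3]: 0  0  1  2  2  2  3
  R[4]: 0  0  1  2  3  3  4
  R[5]: 1  1  2  3  4  4  5
  R[6]: 1  1  2  3  4  5  6
  R[7]: 1  2  3  4  5  6  7

giving w = (3, 4, 7, 5, 1, 6, 2) via Δ²R.

Rothe diagram D(w) (11 cells), 3 SE-corners (essential conditions):

[(3, 6, 2), (4, 2, 0), (6, 2, 1)]


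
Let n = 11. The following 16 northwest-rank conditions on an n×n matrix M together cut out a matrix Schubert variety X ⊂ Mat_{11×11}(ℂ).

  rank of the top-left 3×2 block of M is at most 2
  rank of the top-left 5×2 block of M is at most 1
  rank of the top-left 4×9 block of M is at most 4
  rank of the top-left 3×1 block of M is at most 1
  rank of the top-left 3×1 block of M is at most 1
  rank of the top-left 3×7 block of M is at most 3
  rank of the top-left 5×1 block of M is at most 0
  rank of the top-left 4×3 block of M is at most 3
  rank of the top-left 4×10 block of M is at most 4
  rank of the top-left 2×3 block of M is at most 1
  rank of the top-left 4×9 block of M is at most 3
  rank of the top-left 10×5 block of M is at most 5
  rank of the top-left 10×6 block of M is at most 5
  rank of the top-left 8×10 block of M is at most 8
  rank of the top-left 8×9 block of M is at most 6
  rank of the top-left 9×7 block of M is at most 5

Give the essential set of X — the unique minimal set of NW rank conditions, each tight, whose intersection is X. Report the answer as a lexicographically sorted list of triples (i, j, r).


Computing R[i][j] = min implied NW-rank bound (n=11, 16 conditions):

  0  1  1  1  1  1  1  1  1  1  1
  0  1  1  2  2  2  2  2  2  2  2
  0  1  2  3  3  3  3  3  3  3  3
  0  1  2  3  3  3  3  3  3  4  4
  0  1  2  3  4  4  4  4  4  5  5
  1  2  3  4  5  5  5  5  5  6  6
  1  2  3  4  5  5  5  6  6  7  7
  1  2  3  4  5  5  5  6  6  7  8
  1  2  3  4  5  5  5  6  7  8  9
  1  2  3  4  5  5  6  7  8  9  10
  1  2  3  4  5  6  7  8  9  10  11

so w = (2, 4, 3, 10, 5, 1, 8, 11, 9, 7, 6).

Rothe diagram D(w) (19 cells), 6 SE-corners (essential conditions):

[(2, 3, 1), (4, 9, 3), (5, 1, 0), (8, 9, 6), (9, 7, 5), (10, 6, 5)]


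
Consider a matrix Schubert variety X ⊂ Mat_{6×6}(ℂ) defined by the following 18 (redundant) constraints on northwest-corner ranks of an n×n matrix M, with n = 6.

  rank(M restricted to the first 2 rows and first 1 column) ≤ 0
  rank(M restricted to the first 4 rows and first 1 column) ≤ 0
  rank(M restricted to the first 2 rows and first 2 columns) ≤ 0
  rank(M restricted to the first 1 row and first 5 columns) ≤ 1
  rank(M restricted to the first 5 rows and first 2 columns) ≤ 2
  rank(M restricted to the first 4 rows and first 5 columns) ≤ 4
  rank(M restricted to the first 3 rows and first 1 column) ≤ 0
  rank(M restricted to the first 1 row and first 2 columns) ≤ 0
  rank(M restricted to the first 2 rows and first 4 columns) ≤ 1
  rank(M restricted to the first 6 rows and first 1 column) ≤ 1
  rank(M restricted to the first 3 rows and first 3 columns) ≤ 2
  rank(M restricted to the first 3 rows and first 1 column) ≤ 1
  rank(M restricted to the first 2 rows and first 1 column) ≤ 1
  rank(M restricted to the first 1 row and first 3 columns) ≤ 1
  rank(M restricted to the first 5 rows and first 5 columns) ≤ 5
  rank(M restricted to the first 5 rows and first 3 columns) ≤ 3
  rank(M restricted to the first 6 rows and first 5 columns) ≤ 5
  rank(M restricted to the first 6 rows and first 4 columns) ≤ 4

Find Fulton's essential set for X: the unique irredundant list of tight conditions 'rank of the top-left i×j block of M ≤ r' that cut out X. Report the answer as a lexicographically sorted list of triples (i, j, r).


Recovering R(i,j) via the rank-extension bound from the 18 conditions:

  R[1]: 0  0  1  1  1  1
  R[2]: 0  0  1  1  2  2
  R[3]: 0  1  2  2  3  3
  R[4]: 0  1  2  3  4  4
  R[5]: 1  2  3  4  5  5
  R[6]: 1  2  3  4  5  6

so w = (3, 5, 2, 4, 1, 6).

3 SE-corners of the 7-cell Rothe diagram give Ess(w):

[(2, 2, 0), (2, 4, 1), (4, 1, 0)]


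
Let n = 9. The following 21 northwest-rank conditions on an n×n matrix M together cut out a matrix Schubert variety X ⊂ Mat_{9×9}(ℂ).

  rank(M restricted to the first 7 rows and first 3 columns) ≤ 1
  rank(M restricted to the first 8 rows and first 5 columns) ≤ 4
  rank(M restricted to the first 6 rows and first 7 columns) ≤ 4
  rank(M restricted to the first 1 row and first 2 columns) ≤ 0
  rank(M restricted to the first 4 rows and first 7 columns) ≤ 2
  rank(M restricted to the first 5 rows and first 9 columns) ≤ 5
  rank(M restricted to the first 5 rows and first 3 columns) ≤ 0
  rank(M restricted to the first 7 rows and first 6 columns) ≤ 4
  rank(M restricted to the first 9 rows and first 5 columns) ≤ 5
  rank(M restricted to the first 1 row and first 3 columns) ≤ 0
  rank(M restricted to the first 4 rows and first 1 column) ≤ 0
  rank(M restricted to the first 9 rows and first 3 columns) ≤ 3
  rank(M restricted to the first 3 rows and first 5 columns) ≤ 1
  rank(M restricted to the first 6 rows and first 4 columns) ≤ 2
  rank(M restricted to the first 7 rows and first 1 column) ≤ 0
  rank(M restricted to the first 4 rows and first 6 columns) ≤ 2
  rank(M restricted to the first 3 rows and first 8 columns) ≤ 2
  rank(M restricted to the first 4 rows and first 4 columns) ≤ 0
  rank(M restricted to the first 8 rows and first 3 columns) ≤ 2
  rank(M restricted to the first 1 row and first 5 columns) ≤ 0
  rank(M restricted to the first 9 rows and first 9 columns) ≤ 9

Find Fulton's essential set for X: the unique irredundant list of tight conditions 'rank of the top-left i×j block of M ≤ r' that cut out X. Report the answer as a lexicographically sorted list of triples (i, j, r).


Propagating the 21 rank bounds to every northwest block:

  0 | 0 | 0 | 0 | 0 | 1 | 1 | 1 | 1
  0 | 0 | 0 | 0 | 1 | 2 | 2 | 2 | 2
  0 | 0 | 0 | 0 | 1 | 2 | 2 | 2 | 3
  0 | 0 | 0 | 0 | 1 | 2 | 2 | 3 | 4
  0 | 0 | 0 | 1 | 2 | 3 | 3 | 4 | 5
  0 | 1 | 1 | 2 | 3 | 4 | 4 | 5 | 6
  0 | 1 | 1 | 2 | 3 | 4 | 5 | 6 | 7
  1 | 2 | 2 | 3 | 4 | 5 | 6 | 7 | 8
  1 | 2 | 3 | 4 | 5 | 6 | 7 | 8 | 9

second differences of R give the permutation w = (6, 5, 9, 8, 4, 2, 7, 1, 3).

|D(w)|=26, |Ess(w)|=7:

[(1, 5, 0), (3, 8, 2), (4, 4, 0), (4, 7, 2), (5, 3, 0), (7, 1, 0), (7, 3, 1)]


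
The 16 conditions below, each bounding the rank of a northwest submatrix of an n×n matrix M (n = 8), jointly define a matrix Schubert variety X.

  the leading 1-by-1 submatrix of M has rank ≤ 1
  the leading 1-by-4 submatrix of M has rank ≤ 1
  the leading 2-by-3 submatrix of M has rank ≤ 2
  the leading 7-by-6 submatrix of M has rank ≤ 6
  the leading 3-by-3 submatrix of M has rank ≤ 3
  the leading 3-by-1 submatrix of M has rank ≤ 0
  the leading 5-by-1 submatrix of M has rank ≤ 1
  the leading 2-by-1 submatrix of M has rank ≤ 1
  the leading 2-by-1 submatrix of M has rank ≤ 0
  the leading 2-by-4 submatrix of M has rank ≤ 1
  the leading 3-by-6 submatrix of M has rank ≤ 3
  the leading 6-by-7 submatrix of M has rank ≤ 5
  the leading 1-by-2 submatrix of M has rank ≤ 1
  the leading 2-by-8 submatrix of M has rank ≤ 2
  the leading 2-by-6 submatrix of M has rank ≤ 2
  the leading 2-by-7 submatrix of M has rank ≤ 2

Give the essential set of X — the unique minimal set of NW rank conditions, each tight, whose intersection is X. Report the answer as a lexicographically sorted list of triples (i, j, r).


Recovering R(i,j) via the rank-extension bound from the 16 conditions:

  R[1]: 0 | 1 | 1 | 1 | 1 | 1 | 1 | 1
  R[2]: 0 | 1 | 1 | 1 | 2 | 2 | 2 | 2
  R[3]: 0 | 1 | 2 | 2 | 3 | 3 | 3 | 3
  R[4]: 1 | 2 | 3 | 3 | 4 | 4 | 4 | 4
  R[5]: 1 | 2 | 3 | 4 | 5 | 5 | 5 | 5
  R[6]: 1 | 2 | 3 | 4 | 5 | 5 | 5 | 6
  R[7]: 1 | 2 | 3 | 4 | 5 | 6 | 6 | 7
  R[8]: 1 | 2 | 3 | 4 | 5 | 6 | 7 | 8

reading off 1-entries of Δ²R: w = (2, 5, 3, 1, 4, 8, 6, 7).

D(w) has 7 cells with 3 SE-corners; essential set:

[(2, 4, 1), (3, 1, 0), (6, 7, 5)]


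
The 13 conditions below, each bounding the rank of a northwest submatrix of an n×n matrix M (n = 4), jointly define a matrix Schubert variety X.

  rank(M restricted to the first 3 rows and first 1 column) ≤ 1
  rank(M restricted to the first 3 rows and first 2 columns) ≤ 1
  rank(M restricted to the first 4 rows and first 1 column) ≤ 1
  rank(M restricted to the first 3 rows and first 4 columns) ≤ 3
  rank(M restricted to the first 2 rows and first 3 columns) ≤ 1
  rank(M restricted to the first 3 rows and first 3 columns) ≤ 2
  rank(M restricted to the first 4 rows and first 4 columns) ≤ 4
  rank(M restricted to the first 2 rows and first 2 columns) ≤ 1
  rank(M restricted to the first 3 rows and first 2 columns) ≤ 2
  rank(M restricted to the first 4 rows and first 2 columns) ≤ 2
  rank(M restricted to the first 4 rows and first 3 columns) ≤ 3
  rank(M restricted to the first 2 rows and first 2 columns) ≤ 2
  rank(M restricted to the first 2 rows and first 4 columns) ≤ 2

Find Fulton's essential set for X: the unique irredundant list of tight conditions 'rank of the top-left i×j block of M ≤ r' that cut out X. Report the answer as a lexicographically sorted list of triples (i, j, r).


Computing R[i][j] = min implied NW-rank bound (n=4, 13 conditions):

  row 1: 1, 1, 1, 1
  row 2: 1, 1, 1, 2
  row 3: 1, 1, 2, 3
  row 4: 1, 2, 3, 4

reading off 1-entries of Δ²R: w = (1, 4, 3, 2).

Fulton essential set (2 of the 3 Rothe cells):

[(2, 3, 1), (3, 2, 1)]


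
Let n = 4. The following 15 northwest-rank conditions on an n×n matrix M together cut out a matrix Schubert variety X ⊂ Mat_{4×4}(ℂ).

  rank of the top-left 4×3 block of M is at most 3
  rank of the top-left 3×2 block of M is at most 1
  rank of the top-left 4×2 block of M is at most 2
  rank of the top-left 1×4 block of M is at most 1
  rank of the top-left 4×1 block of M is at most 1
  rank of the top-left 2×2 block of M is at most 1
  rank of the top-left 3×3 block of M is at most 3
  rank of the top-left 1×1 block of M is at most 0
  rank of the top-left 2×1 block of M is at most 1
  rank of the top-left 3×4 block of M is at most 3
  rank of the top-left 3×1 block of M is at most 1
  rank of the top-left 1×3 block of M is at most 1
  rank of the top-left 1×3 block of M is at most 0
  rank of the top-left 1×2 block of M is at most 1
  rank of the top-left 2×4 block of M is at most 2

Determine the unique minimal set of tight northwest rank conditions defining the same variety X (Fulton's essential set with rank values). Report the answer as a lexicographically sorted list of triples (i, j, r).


Reconstructing r_w from the 15 given conditions:

  R[1]: 0 | 0 | 0 | 1
  R[2]: 1 | 1 | 1 | 2
  R[3]: 1 | 1 | 2 | 3
  R[4]: 1 | 2 | 3 | 4

the unique w with this rank table is (4, 1, 3, 2).

Rothe diagram D(w) (4 cells), 2 SE-corners (essential conditions):

[(1, 3, 0), (3, 2, 1)]


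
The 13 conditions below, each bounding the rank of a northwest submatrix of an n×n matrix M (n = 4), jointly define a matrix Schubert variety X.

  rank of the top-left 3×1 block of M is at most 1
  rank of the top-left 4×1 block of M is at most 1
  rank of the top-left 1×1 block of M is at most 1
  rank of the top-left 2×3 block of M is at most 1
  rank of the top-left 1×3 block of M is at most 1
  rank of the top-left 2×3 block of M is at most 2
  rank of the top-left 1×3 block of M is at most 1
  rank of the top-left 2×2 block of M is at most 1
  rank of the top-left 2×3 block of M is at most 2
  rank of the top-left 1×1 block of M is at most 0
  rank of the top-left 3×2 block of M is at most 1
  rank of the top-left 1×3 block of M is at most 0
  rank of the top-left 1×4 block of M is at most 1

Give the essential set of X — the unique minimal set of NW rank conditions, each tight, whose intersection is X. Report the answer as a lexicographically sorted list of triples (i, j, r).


The tightest implied rank at each (i,j), from the 13 conditions:

  R[1]: 0 0 0 1
  R[2]: 1 1 1 2
  R[3]: 1 1 2 3
  R[4]: 1 2 3 4

giving w = (4, 1, 3, 2) via Δ²R.

|D(w)|=4, |Ess(w)|=2:

[(1, 3, 0), (3, 2, 1)]


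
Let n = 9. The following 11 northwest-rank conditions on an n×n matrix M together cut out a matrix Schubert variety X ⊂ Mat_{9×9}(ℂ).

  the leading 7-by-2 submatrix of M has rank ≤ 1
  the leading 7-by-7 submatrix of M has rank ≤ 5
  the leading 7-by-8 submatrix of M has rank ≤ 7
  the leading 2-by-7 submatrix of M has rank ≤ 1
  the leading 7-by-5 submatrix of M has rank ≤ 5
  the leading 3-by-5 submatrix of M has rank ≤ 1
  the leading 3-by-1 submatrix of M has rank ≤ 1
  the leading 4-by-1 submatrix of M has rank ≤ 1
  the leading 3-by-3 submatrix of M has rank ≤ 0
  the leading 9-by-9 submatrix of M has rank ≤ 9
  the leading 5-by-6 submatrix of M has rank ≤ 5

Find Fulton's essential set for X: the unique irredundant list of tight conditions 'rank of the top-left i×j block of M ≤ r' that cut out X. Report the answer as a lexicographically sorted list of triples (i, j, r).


Recovering R(i,j) via the rank-extension bound from the 11 conditions:

  i=1: 0  0  0  1  1  1  1  1  1
  i=2: 0  0  0  1  1  1  1  2  2
  i=3: 0  0  0  1  1  2  2  3  3
  i=4: 1  1  1  2  2  3  3  4  4
  i=5: 1  1  2  3  3  4  4  5  5
  i=6: 1  1  2  3  4  5  5  6  6
  i=7: 1  1  2  3  4  5  5  6  7
  i=8: 1  2  3  4  5  6  6  7  8
  i=9: 1  2  3  4  5  6  7  8  9

reading off 1-entries of Δ²R: w = (4, 8, 6, 1, 3, 5, 9, 2, 7).

ℓ(w)=17; the 5 essential cells (i,j,r):

[(2, 7, 1), (3, 3, 0), (3, 5, 1), (7, 2, 1), (7, 7, 5)]


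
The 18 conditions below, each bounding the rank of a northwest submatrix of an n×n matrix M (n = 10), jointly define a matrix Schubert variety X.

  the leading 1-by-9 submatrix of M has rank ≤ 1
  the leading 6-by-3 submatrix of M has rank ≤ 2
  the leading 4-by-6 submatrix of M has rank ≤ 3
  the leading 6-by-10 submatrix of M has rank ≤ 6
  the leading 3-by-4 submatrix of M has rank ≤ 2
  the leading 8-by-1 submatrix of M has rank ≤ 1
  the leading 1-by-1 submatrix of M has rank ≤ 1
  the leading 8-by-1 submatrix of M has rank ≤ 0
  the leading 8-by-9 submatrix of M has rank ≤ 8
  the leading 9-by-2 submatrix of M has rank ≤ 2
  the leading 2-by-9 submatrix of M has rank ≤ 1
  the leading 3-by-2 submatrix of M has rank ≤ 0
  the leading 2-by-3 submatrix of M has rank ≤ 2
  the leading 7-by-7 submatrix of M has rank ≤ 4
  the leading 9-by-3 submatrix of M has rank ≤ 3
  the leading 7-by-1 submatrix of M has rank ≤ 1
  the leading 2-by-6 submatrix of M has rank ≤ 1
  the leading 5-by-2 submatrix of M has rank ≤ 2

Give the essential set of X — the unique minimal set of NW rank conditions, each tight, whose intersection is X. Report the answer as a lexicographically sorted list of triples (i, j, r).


Rank table r_w(10×10) implied by the 18 constraints:

  row 1: 0, 0, 1, 1, 1, 1, 1, 1, 1, 1
  row 2: 0, 0, 1, 1, 1, 1, 1, 1, 1, 2
  row 3: 0, 0, 1, 2, 2, 2, 2, 2, 2, 3
  row 4: 0, 1, 2, 3, 3, 3, 3, 3, 3, 4
  row 5: 0, 1, 2, 3, 4, 4, 4, 4, 4, 5
  row 6: 0, 1, 2, 3, 4, 4, 4, 5, 5, 6
  row 7: 0, 1, 2, 3, 4, 4, 4, 5, 6, 7
  row 8: 0, 1, 2, 3, 4, 5, 5, 6, 7, 8
  row 9: 1, 2, 3, 4, 5, 6, 6, 7, 8, 9
  row 10: 1, 2, 3, 4, 5, 6, 7, 8, 9, 10

giving w = (3, 10, 4, 2, 5, 8, 9, 6, 1, 7) via Δ²R.

Fulton essential set (4 of the 21 Rothe cells):

[(2, 9, 1), (3, 2, 0), (7, 7, 4), (8, 1, 0)]


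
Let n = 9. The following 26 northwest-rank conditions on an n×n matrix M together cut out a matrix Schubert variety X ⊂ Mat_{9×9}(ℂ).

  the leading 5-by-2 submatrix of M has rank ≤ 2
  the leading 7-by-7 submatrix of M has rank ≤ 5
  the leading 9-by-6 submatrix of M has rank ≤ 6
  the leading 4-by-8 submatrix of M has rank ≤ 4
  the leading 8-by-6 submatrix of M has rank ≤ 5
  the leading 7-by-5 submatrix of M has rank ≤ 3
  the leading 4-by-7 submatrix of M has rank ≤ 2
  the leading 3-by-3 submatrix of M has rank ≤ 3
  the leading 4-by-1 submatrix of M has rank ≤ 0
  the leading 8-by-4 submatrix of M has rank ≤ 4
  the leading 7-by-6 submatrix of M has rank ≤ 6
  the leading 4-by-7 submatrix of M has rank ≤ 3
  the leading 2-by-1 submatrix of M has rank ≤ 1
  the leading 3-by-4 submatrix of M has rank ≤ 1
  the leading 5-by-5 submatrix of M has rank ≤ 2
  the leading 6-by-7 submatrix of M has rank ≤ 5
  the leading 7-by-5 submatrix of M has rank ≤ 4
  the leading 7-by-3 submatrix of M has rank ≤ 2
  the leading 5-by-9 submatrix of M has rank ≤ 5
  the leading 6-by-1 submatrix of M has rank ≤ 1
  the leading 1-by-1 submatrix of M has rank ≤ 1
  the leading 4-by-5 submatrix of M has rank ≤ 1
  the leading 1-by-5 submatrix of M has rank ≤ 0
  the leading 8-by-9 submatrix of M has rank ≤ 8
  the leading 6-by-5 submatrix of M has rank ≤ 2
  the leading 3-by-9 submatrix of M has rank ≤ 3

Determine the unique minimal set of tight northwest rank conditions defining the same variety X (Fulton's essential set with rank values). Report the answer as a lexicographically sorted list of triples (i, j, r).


Computing R[i][j] = min implied NW-rank bound (n=9, 26 conditions):

  row 1: 0 | 0 | 0 | 0 | 0 | 1 | 1 | 1 | 1
  row 2: 0 | 1 | 1 | 1 | 1 | 2 | 2 | 2 | 2
  row 3: 0 | 1 | 1 | 1 | 1 | 2 | 2 | 3 | 3
  row 4: 0 | 1 | 1 | 1 | 1 | 2 | 2 | 3 | 4
  row 5: 1 | 2 | 2 | 2 | 2 | 3 | 3 | 4 | 5
  row 6: 1 | 2 | 2 | 2 | 2 | 3 | 4 | 5 | 6
  row 7: 1 | 2 | 2 | 3 | 3 | 4 | 5 | 6 | 7
  row 8: 1 | 2 | 3 | 4 | 4 | 5 | 6 | 7 | 8
  row 9: 1 | 2 | 3 | 4 | 5 | 6 | 7 | 8 | 9

giving w = (6, 2, 8, 9, 1, 7, 4, 3, 5) via Δ²R.

Fulton essential set (6 of the 20 Rothe cells):

[(1, 5, 0), (4, 1, 0), (4, 5, 1), (4, 7, 2), (6, 5, 2), (7, 3, 2)]
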